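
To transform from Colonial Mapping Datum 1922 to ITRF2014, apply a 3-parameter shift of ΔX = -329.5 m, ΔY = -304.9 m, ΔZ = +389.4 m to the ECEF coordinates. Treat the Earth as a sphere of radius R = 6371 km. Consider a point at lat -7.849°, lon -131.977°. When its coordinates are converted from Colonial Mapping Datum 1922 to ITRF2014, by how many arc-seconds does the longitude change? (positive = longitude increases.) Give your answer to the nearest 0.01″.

sin φ = -0.136563, cos φ = 0.990631, sin λ = -0.743413, cos λ = -0.668832.
East component: ΔE = −sin λ·ΔX + cos λ·ΔY = −(-0.743413)(-329.5) + (-0.668832)(-304.9) = -41.03 m.
1° of latitude spans πR/180 = 111195 m; at latitude φ, 1° of longitude spans that × cos φ = 110153.2 m, so Δλ = -41.03 / 110153.2 × 3600 = -1.341″.

Δλ = -1.34″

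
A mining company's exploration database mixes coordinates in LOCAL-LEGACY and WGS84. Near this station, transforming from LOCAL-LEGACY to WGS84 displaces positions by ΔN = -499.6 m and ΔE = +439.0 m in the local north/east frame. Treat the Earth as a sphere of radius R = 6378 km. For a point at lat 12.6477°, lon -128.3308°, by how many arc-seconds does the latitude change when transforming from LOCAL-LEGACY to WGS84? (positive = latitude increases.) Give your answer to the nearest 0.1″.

On a sphere of radius R, 1 rad of latitude = R, so Δφ = ΔN / R = -499.6 / 6378000 = -7.8332e-05 rad = -16.157″.

Δφ = -16.2″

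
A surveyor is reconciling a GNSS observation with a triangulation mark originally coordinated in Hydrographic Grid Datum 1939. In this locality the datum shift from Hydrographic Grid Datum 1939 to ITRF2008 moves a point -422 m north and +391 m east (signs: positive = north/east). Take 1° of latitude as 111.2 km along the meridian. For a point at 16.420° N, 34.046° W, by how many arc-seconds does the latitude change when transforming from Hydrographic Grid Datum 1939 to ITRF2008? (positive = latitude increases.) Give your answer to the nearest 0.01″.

1° of latitude = 111.2 km, so Δφ = -422.0 / 111200 = -0.0037950° = -13.662″.

Δφ = -13.66″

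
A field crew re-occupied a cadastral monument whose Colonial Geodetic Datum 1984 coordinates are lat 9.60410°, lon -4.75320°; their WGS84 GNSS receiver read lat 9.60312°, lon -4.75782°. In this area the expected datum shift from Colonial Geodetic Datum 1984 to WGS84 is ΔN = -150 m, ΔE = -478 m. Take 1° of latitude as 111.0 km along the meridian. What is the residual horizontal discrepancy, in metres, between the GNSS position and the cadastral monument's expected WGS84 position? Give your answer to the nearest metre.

50 m

Observed coordinate differences: Δφ = -0.00098°, Δλ = -0.00462°.
Converting to metres (1° lat = 111000 m, cos φ = 0.985984): observed ΔN = -108.8 m, observed ΔE = -505.6 m.
Subtracting the expected shift leaves a residual of -108.8 − (-150) = 41.2 m north and -505.6 − (-478) = -27.6 m east.
Residual distance = √(41.2² + (-27.6)²) = 49.6 m.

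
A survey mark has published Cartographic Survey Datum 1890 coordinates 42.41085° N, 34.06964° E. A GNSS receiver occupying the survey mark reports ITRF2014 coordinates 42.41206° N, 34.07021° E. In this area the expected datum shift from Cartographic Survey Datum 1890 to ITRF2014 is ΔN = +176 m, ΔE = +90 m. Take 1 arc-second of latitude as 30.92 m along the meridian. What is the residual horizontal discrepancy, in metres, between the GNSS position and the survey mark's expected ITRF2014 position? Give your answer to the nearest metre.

60 m

Observed coordinate differences: Δφ = +0.00121°, Δλ = +0.00057°.
Converting to metres (1° lat = 111312 m, cos φ = 0.738328): observed ΔN = 134.7 m, observed ΔE = 46.8 m.
Subtracting the expected shift leaves a residual of 134.7 − (176) = -41.3 m north and 46.8 − (90) = -43.2 m east.
Residual distance = √((-41.3)² + (-43.2)²) = 59.7 m.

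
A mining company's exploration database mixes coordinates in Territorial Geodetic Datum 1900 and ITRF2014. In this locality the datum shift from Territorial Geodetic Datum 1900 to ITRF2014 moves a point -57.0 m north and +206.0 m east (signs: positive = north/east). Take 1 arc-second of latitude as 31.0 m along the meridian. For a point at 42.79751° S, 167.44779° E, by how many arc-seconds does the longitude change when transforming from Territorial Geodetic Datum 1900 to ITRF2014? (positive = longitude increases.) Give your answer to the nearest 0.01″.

At latitude -42.79751°, cos φ = 0.733759.
1″ of longitude at this latitude = 31.00 × cos φ = 22.7465 m, so Δλ = 206.0 / 22.7465 = 9.056″.

Δλ = 9.06″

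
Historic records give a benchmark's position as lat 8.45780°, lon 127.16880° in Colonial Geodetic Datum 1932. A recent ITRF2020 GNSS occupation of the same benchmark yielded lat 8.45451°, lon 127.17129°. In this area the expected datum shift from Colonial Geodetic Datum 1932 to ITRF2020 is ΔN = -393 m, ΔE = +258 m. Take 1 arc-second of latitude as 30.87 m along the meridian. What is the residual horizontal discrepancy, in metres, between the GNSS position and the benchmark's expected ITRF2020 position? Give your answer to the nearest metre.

Observed coordinate differences: Δφ = -0.00329°, Δλ = +0.00249°.
Converting to metres (1° lat = 111132 m, cos φ = 0.989124): observed ΔN = -365.6 m, observed ΔE = 273.7 m.
Subtracting the expected shift leaves a residual of -365.6 − (-393) = 27.4 m north and 273.7 − (258) = 15.7 m east.
Residual distance = √(27.4² + 15.7²) = 31.6 m.

32 m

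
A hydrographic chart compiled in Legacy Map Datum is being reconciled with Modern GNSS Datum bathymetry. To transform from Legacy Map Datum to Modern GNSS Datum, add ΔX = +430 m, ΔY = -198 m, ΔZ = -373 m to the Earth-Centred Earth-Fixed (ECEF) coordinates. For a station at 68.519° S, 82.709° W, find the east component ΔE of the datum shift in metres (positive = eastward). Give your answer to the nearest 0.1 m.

At φ = -68.519°, λ = -82.709°: sin φ = -0.930539, cos φ = 0.366193, sin λ = -0.991914, cos λ = 0.126909.
ΔE = −sin λ·ΔX + cos λ·ΔY = −(-0.991914)·(430) + (0.126909)·(-198) = 401.40 m.

ΔE = 401.4 m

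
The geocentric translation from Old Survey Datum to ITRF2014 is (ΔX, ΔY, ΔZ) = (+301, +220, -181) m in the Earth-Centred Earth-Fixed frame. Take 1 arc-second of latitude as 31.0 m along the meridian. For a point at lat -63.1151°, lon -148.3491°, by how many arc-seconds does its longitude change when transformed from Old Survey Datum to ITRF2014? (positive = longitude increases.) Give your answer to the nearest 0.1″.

sin φ = -0.891917, cos φ = 0.452200, sin λ = -0.524742, cos λ = -0.851261.
East component: ΔE = −sin λ·ΔX + cos λ·ΔY = −(-0.524742)(301) + (-0.851261)(220) = -29.33 m.
1° of latitude spans 3600 × 31.00 = 111600 m; at latitude φ, 1° of longitude spans that × cos φ = 50465.5 m, so Δλ = -29.33 / 50465.5 × 3600 = -2.092″.

Δλ = -2.1″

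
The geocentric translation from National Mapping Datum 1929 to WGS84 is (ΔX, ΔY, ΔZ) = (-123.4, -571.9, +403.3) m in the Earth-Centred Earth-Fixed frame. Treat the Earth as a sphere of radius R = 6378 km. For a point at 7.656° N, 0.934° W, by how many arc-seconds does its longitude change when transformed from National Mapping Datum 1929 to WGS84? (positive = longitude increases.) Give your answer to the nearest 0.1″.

sin φ = 0.133225, cos φ = 0.991086, sin λ = -0.016301, cos λ = 0.999867.
East component: ΔE = −sin λ·ΔX + cos λ·ΔY = −(-0.016301)(-123.4) + (0.999867)(-571.9) = -573.84 m.
1° of latitude spans πR/180 = 111317 m; at latitude φ, 1° of longitude spans that × cos φ = 110324.8 m, so Δλ = -573.84 / 110324.8 × 3600 = -18.725″.

Δλ = -18.7″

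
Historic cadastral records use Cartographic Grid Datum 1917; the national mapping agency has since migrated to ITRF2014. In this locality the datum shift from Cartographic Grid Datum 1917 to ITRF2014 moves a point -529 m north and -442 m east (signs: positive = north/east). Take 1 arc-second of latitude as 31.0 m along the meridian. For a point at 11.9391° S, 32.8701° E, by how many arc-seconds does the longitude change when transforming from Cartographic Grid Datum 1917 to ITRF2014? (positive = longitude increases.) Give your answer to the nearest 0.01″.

At latitude -11.9391°, cos φ = 0.978368.
1″ of longitude at this latitude = 31.00 × cos φ = 30.3294 m, so Δλ = -442.0 / 30.3294 = -14.573″.

Δλ = -14.57″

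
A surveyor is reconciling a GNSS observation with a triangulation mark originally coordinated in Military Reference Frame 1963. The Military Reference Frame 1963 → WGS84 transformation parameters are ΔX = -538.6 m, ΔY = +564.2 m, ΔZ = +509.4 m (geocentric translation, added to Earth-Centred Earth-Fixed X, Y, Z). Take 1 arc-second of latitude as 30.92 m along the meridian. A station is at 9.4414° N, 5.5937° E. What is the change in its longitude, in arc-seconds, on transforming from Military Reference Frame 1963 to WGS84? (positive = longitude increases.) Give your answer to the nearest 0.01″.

sin φ = 0.164039, cos φ = 0.986454, sin λ = 0.097473, cos λ = 0.995238.
East component: ΔE = −sin λ·ΔX + cos λ·ΔY = −(0.097473)(-538.6) + (0.995238)(564.2) = 614.01 m.
1° of latitude spans 3600 × 30.92 = 111312 m; at latitude φ, 1° of longitude spans that × cos φ = 109804.2 m, so Δλ = 614.01 / 109804.2 × 3600 = 20.131″.

Δλ = 20.13″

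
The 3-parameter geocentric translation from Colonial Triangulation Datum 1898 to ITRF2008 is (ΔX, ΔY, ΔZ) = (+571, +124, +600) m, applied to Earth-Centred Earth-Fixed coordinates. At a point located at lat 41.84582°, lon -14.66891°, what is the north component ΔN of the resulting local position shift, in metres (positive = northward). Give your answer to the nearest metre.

At φ = 41.84582°, λ = -14.66891°: sin φ = 0.667128, cos φ = 0.744943, sin λ = -0.253233, cos λ = 0.967405.
ΔN = −sin φ cos λ·ΔX − sin φ sin λ·ΔY + cos φ·ΔZ = −(0.667128)(0.967405)(571) − (0.667128)(-0.253233)(124) + (0.744943)(600) = 99.40 m.

ΔN = 99 m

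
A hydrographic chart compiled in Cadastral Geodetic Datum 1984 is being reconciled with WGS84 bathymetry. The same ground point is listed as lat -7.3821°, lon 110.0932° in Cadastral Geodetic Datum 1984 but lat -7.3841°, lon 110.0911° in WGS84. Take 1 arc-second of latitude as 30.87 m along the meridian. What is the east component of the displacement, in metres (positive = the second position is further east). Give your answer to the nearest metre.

ΔE = -231 m

Δφ = -7.3841° − -7.3821° = -0.0020°; Δλ = 110.0911° − 110.0932° = -0.0021°.
1° of latitude = 3600 × 30.87 = 111132 m.
ΔN = Δφ × 111132 = -222.3 m; ΔE = Δλ × 111132 × cos(-7.3821°) = -0.0021 × 111132 × 0.991711 = -231.4 m.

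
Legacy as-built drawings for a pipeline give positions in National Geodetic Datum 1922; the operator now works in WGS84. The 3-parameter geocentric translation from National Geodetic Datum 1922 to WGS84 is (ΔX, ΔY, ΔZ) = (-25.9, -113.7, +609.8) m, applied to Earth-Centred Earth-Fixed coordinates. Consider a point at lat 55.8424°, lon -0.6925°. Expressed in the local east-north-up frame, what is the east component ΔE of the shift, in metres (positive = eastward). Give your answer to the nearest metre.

At φ = 55.8424°, λ = -0.6925°: sin φ = 0.827496, cos φ = 0.561471, sin λ = -0.012086, cos λ = 0.999927.
ΔE = −sin λ·ΔX + cos λ·ΔY = −(-0.012086)·(-25.9) + (0.999927)·(-113.7) = -114.00 m.

ΔE = -114 m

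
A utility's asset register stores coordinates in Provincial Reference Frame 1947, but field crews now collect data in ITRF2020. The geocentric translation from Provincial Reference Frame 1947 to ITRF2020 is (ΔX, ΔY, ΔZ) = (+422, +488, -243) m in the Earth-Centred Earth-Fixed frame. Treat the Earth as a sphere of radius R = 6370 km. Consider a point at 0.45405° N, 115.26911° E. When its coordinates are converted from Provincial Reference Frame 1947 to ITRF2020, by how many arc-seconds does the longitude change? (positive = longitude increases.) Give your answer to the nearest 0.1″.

sin φ = 0.007925, cos φ = 0.999969, sin λ = 0.904313, cos λ = -0.426870.
East component: ΔE = −sin λ·ΔX + cos λ·ΔY = −(0.904313)(422) + (-0.426870)(488) = -589.93 m.
1° of latitude spans πR/180 = 111177 m; at latitude φ, 1° of longitude spans that × cos φ = 111174.0 m, so Δλ = -589.93 / 111174.0 × 3600 = -19.103″.

Δλ = -19.1″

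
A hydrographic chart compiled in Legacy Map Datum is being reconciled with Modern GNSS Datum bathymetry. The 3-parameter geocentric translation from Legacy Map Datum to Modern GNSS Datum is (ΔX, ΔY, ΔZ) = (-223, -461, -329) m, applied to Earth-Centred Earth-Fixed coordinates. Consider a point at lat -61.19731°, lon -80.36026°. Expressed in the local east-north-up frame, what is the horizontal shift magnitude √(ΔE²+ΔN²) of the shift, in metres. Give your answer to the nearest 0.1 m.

362.1 m

The local east axis at (φ, λ) is (−sin λ, cos λ, 0), so ΔE = −sin(-80.36026°)·(-223) + cos(-80.36026°)·(-461) = -297.05 m.
The local north axis is (−sin φ cos λ, −sin φ sin λ, cos φ), giving ΔN = -32.722 + 398.263 − 158.510 = 207.03 m.
Horizontal magnitude = √(ΔE² + ΔN²) = √((-297.05)² + 207.03²) = 362.08 m.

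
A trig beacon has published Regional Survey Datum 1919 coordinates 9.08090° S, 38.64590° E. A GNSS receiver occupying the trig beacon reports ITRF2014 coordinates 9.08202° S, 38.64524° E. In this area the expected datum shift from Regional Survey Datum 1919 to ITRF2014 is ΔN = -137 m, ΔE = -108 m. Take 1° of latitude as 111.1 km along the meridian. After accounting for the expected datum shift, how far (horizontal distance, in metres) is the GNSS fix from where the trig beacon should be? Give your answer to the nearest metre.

38 m

Observed coordinate differences: Δφ = -0.00112°, Δλ = -0.00066°.
Converting to metres (1° lat = 111100 m, cos φ = 0.987466): observed ΔN = -124.4 m, observed ΔE = -72.4 m.
Subtracting the expected shift leaves a residual of -124.4 − (-137) = 12.6 m north and -72.4 − (-108) = 35.6 m east.
Residual distance = √(12.6² + 35.6²) = 37.7 m.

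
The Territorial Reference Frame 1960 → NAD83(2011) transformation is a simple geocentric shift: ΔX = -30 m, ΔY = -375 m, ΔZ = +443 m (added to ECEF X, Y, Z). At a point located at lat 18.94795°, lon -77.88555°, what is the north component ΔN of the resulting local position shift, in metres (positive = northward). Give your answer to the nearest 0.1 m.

At φ = 18.94795°, λ = -77.88555°: sin φ = 0.324709, cos φ = 0.945814, sin λ = -0.977730, cos λ = 0.209865.
ΔN = −sin φ cos λ·ΔX − sin φ sin λ·ΔY + cos φ·ΔZ = −(0.324709)(0.209865)(-30) − (0.324709)(-0.977730)(-375) + (0.945814)(443) = 301.99 m.

ΔN = 302.0 m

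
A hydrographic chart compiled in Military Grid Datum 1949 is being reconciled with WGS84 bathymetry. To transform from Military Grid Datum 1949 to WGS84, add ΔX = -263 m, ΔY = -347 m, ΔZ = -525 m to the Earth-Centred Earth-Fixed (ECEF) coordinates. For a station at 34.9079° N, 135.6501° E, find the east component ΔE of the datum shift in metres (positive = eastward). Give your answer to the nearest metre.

ΔE = 432 m

At φ = 34.9079°, λ = 135.6501°: sin φ = 0.572259, cos φ = 0.820073, sin λ = 0.699038, cos λ = -0.715084.
ΔE = −sin λ·ΔX + cos λ·ΔY = −(0.699038)·(-263) + (-0.715084)·(-347) = 431.98 m.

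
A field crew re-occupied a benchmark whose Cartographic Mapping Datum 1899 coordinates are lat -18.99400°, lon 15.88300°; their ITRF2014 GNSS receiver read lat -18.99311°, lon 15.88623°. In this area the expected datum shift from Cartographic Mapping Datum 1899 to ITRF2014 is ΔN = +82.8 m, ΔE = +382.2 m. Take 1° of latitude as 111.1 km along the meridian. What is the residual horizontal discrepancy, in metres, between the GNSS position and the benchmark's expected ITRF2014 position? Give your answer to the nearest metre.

46 m

Observed coordinate differences: Δφ = +0.00089°, Δλ = +0.00323°.
Converting to metres (1° lat = 111100 m, cos φ = 0.945553): observed ΔN = 98.9 m, observed ΔE = 339.3 m.
Subtracting the expected shift leaves a residual of 98.9 − (82.8) = 16.1 m north and 339.3 − (382.2) = -42.9 m east.
Residual distance = √(16.1² + (-42.9)²) = 45.8 m.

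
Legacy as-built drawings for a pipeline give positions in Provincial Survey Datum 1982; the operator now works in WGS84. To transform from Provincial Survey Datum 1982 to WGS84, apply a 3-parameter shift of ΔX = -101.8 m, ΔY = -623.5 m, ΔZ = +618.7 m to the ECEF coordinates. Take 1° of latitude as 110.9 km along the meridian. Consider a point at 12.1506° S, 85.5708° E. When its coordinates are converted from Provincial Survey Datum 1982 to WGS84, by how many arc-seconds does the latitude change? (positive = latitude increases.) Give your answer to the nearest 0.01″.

Δφ = 15.33″

sin φ = -0.210482, cos φ = 0.977598, sin λ = 0.997014, cos λ = 0.077227.
North component: ΔN = −sin φ cos λ·ΔX − sin φ sin λ·ΔY + cos φ·ΔZ = −(-0.210482)(0.077227)(-101.8) − (-0.210482)(0.997014)(-623.5) + (0.977598)(618.7) = 472.34 m.
1° of latitude spans 110900 m, so Δφ = 472.34 / 110900 × 3600 = 15.333″.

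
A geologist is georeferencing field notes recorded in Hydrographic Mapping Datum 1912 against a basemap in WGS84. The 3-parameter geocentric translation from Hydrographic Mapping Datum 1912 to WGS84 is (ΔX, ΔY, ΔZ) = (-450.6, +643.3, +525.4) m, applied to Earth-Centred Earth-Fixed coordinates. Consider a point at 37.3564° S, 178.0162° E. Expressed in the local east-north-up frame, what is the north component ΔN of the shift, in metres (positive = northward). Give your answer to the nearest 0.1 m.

ΔN = 704.4 m

At φ = -37.3564°, λ = 178.0162°: sin φ = -0.606771, cos φ = 0.794877, sin λ = 0.034617, cos λ = -0.999401.
ΔN = −sin φ cos λ·ΔX − sin φ sin λ·ΔY + cos φ·ΔZ = −(-0.606771)(-0.999401)(-450.6) − (-0.606771)(0.034617)(643.3) + (0.794877)(525.4) = 704.39 m.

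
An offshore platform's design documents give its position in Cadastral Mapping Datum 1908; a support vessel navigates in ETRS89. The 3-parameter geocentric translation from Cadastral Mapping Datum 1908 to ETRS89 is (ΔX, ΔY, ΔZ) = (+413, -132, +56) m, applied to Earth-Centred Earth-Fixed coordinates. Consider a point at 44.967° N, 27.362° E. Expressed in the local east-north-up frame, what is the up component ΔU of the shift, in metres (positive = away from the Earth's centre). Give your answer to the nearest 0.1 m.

ΔU = 256.2 m

The local up (radial) axis is (cos φ cos λ, cos φ sin λ, sin φ), giving ΔU = 259.512 − 42.924 + 39.575 = 256.16 m.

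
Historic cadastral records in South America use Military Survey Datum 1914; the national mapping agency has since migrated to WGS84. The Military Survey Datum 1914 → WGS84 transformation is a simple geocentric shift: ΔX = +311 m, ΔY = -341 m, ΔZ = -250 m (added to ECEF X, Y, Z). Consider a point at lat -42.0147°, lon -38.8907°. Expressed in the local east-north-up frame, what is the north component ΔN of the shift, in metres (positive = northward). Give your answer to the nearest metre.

ΔN = 120 m

The local north axis is (−sin φ cos λ, −sin φ sin λ, cos φ), giving ΔN = 162.019 + 143.297 − 185.743 = 119.57 m.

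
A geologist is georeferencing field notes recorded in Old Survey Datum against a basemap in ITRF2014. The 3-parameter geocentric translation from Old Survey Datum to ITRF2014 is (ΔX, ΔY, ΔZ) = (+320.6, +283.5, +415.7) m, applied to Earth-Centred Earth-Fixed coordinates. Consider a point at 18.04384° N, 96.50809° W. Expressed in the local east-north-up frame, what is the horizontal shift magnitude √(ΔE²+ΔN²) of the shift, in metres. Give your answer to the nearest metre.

At φ = 18.04384°, λ = -96.50809°: sin φ = 0.309745, cos φ = 0.950820, sin λ = -0.993556, cos λ = -0.113344.
ΔE = −sin λ·ΔX + cos λ·ΔY = −(-0.993556)·(320.6) + (-0.113344)·(283.5) = 286.40 m.
ΔN = −sin φ cos λ·ΔX − sin φ sin λ·ΔY + cos φ·ΔZ = −(0.309745)(-0.113344)(320.6) − (0.309745)(-0.993556)(283.5) + (0.950820)(415.7) = 493.76 m.
Horizontal magnitude = √(ΔE² + ΔN²) = √(286.40² + 493.76²) = 570.81 m.

571 m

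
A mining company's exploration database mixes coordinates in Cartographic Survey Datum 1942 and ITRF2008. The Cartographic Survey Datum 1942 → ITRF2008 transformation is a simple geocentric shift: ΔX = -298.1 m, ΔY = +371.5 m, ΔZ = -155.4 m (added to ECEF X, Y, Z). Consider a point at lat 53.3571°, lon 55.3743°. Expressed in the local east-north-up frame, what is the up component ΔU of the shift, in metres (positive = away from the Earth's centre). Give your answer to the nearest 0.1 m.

At φ = 53.3571°, λ = 55.3743°: sin φ = 0.802371, cos φ = 0.596826, sin λ = 0.822882, cos λ = 0.568213.
ΔU = cos φ cos λ·ΔX + cos φ sin λ·ΔY + sin φ·ΔZ = (0.596826)(0.568213)(-298.1) + (0.596826)(0.822882)(371.5) + (0.802371)(-155.4) = -43.33 m.

ΔU = -43.3 m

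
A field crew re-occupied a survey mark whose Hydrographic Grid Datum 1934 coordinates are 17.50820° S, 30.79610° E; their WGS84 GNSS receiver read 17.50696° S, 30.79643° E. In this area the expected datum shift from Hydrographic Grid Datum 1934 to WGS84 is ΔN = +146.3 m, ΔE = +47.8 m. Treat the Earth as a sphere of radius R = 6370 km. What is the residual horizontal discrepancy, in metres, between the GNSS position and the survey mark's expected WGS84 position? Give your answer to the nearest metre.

Observed coordinate differences: Δφ = +0.00124°, Δλ = +0.00033°.
Converting to metres (1° lat = 111177 m, cos φ = 0.953674): observed ΔN = 137.9 m, observed ΔE = 35.0 m.
Subtracting the expected shift leaves a residual of 137.9 − (146.3) = -8.4 m north and 35.0 − (47.8) = -12.8 m east.
Residual distance = √((-8.4)² + (-12.8)²) = 15.3 m.

15 m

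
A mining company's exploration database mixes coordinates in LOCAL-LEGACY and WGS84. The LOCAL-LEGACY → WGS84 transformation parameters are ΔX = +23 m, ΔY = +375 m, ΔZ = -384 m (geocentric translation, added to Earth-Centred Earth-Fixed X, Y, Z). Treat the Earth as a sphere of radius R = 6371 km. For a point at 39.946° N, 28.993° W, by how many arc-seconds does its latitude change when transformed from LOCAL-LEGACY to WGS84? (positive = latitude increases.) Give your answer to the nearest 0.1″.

Δφ = -6.2″

sin φ = 0.642065, cos φ = 0.766650, sin λ = -0.484703, cos λ = 0.874679.
North component: ΔN = −sin φ cos λ·ΔX − sin φ sin λ·ΔY + cos φ·ΔZ = −(0.642065)(0.874679)(23) − (0.642065)(-0.484703)(375) + (0.766650)(-384) = -190.61 m.
1° of latitude spans πR/180 = 111195 m, so Δφ = -190.61 / 111195 × 3600 = -6.171″.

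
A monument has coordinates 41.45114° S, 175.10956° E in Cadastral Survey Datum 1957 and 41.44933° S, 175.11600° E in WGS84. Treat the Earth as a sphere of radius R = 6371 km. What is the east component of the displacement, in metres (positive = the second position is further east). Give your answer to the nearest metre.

ΔE = 537 m

Δφ = -41.44933° − -41.45114° = +0.00181°; Δλ = 175.11600° − 175.10956° = +0.00644°.
1° along a meridian = πR/180 = 111195 m.
ΔN = Δφ × 111195 = 201.3 m; ΔE = Δλ × 111195 × cos(-41.45114°) = +0.00644 × 111195 × 0.749521 = 536.7 m.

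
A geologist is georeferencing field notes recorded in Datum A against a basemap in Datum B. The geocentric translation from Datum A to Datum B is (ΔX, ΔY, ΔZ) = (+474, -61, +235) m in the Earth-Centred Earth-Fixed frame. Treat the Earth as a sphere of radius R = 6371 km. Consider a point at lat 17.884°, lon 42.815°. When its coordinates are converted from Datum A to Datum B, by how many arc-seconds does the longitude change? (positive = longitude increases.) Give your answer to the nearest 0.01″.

sin φ = 0.307091, cos φ = 0.951680, sin λ = 0.679633, cos λ = 0.733552.
East component: ΔE = −sin λ·ΔX + cos λ·ΔY = −(0.679633)(474) + (0.733552)(-61) = -366.89 m.
1° of latitude spans πR/180 = 111195 m; at latitude φ, 1° of longitude spans that × cos φ = 105822.0 m, so Δλ = -366.89 / 105822.0 × 3600 = -12.481″.

Δλ = -12.48″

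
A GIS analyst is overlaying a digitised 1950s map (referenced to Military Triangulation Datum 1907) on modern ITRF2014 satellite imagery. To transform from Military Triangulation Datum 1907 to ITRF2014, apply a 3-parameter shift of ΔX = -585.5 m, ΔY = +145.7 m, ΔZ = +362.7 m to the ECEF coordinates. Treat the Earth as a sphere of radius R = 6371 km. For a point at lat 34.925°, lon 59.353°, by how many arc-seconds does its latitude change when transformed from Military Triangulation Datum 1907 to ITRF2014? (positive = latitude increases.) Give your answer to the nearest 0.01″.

Δφ = 12.84″

sin φ = 0.572504, cos φ = 0.819902, sin λ = 0.860324, cos λ = 0.509747.
North component: ΔN = −sin φ cos λ·ΔX − sin φ sin λ·ΔY + cos φ·ΔZ = −(0.572504)(0.509747)(-585.5) − (0.572504)(0.860324)(145.7) + (0.819902)(362.7) = 396.48 m.
1° of latitude spans πR/180 = 111195 m, so Δφ = 396.48 / 111195 × 3600 = 12.836″.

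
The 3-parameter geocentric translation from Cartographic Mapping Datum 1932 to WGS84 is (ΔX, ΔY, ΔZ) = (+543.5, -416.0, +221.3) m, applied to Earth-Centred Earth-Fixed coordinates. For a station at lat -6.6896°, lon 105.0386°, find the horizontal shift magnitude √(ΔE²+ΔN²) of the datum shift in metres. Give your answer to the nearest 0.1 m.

At φ = -6.6896°, λ = 105.0386°: sin φ = -0.116490, cos φ = 0.993192, sin λ = 0.965751, cos λ = -0.259470.
ΔE = −sin λ·ΔX + cos λ·ΔY = −(0.965751)·(543.5) + (-0.259470)·(-416.0) = -416.95 m.
ΔN = −sin φ cos λ·ΔX − sin φ sin λ·ΔY + cos φ·ΔZ = −(-0.116490)(-0.259470)(543.5) − (-0.116490)(0.965751)(-416.0) + (0.993192)(221.3) = 156.57 m.
Horizontal magnitude = √(ΔE² + ΔN²) = √((-416.95)² + 156.57²) = 445.37 m.

445.4 m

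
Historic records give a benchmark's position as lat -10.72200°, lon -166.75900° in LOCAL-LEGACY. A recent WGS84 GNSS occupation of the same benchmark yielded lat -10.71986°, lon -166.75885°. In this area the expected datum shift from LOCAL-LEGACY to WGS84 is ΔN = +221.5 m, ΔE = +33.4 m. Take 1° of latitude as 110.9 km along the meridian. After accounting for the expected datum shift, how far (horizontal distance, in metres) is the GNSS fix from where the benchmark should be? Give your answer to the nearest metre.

23 m

Observed coordinate differences: Δφ = +0.00214°, Δλ = +0.00015°.
Converting to metres (1° lat = 110900 m, cos φ = 0.982541): observed ΔN = 237.3 m, observed ΔE = 16.3 m.
Subtracting the expected shift leaves a residual of 237.3 − (221.5) = 15.8 m north and 16.3 − (33.4) = -17.1 m east.
Residual distance = √(15.8² + (-17.1)²) = 23.3 m.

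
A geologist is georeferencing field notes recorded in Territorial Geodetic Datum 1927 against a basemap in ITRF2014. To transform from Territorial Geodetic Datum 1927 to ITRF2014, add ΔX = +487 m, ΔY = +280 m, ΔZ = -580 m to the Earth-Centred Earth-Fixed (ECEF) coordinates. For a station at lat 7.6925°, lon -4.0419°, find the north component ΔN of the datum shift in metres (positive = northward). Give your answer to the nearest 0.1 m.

At φ = 7.6925°, λ = -4.0419°: sin φ = 0.133856, cos φ = 0.991001, sin λ = -0.070486, cos λ = 0.997513.
ΔN = −sin φ cos λ·ΔX − sin φ sin λ·ΔY + cos φ·ΔZ = −(0.133856)(0.997513)(487) − (0.133856)(-0.070486)(280) + (0.991001)(-580) = -637.16 m.

ΔN = -637.2 m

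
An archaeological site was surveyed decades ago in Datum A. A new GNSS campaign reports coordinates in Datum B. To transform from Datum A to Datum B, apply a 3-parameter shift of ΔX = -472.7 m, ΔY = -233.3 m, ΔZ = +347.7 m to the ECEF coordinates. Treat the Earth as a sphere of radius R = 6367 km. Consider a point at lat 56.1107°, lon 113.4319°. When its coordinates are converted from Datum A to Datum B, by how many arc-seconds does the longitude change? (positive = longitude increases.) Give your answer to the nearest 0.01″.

Δλ = 30.59″

sin φ = 0.830116, cos φ = 0.557590, sin λ = 0.917533, cos λ = -0.397659.
East component: ΔE = −sin λ·ΔX + cos λ·ΔY = −(0.917533)(-472.7) + (-0.397659)(-233.3) = 526.49 m.
1° of latitude spans πR/180 = 111125 m; at latitude φ, 1° of longitude spans that × cos φ = 61962.3 m, so Δλ = 526.49 / 61962.3 × 3600 = 30.589″.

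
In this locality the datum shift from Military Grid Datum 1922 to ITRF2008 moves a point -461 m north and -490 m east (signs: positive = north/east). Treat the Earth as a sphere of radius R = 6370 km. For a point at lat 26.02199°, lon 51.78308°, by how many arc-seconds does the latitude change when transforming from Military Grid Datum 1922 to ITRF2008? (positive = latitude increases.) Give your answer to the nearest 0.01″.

Δφ = -14.93″

On a sphere of radius R, 1 rad of latitude = R, so Δφ = ΔN / R = -461.0 / 6370000 = -7.2370e-05 rad = -14.927″.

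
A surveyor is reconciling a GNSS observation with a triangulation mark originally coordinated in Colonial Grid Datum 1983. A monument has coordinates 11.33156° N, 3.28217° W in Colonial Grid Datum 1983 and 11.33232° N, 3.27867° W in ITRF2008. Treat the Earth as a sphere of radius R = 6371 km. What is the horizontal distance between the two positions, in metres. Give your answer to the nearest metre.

Δφ = 11.33232° − 11.33156° = +0.00076°; Δλ = -3.27867° − -3.28217° = +0.00350°.
1° along a meridian = πR/180 = 111195 m.
ΔN = Δφ × 111195 = 84.5 m; ΔE = Δλ × 111195 × cos(11.33156°) = +0.00350 × 111195 × 0.980507 = 381.6 m.
Distance = √(ΔE² + ΔN²) = √(381.6² + 84.5²) = 390.8 m.

391 m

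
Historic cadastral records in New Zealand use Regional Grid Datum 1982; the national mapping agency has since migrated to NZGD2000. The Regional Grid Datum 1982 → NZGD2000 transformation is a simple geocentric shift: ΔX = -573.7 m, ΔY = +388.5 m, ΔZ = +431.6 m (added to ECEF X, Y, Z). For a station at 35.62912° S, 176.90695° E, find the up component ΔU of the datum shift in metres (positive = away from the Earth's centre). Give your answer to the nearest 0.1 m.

At φ = -35.62912°, λ = 176.90695°: sin φ = -0.582536, cos φ = 0.812805, sin λ = 0.053958, cos λ = -0.998543.
ΔU = cos φ cos λ·ΔX + cos φ sin λ·ΔY + sin φ·ΔZ = (0.812805)(-0.998543)(-573.7) + (0.812805)(0.053958)(388.5) + (-0.582536)(431.6) = 231.24 m.

ΔU = 231.2 m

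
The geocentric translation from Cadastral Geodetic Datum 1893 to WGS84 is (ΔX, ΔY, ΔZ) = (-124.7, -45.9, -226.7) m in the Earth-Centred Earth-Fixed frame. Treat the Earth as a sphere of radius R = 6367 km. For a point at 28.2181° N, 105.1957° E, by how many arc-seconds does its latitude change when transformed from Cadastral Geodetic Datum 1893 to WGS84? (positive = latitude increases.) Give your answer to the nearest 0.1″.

sin φ = 0.472829, cos φ = 0.881154, sin λ = 0.965036, cos λ = -0.262117.
North component: ΔN = −sin φ cos λ·ΔX − sin φ sin λ·ΔY + cos φ·ΔZ = −(0.472829)(-0.262117)(-124.7) − (0.472829)(0.965036)(-45.9) + (0.881154)(-226.7) = -194.27 m.
1° of latitude spans πR/180 = 111125 m, so Δφ = -194.27 / 111125 × 3600 = -6.294″.

Δφ = -6.3″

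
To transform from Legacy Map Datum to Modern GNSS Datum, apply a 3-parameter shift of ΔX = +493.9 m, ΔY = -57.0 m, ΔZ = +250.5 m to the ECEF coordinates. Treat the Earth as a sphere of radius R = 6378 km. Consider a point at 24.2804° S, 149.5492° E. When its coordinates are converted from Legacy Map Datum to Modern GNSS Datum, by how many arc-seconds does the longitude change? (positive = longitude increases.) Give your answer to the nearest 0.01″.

sin φ = -0.411203, cos φ = 0.911544, sin λ = 0.506798, cos λ = -0.862065.
East component: ΔE = −sin λ·ΔX + cos λ·ΔY = −(0.506798)(493.9) + (-0.862065)(-57.0) = -201.17 m.
1° of latitude spans πR/180 = 111317 m; at latitude φ, 1° of longitude spans that × cos φ = 101470.4 m, so Δλ = -201.17 / 101470.4 × 3600 = -7.137″.

Δλ = -7.14″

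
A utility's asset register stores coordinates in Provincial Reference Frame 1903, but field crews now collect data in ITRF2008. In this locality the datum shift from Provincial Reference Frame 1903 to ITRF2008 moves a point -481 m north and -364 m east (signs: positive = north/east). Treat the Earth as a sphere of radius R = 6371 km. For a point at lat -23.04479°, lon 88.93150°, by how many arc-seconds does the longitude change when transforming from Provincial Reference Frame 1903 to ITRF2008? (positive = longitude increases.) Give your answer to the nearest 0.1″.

Δλ = -12.8″

At latitude -23.04479°, cos φ = 0.920199.
One radian of longitude at latitude φ spans R cos φ, so Δλ = ΔE / (R cos φ) = -364.0 / (6371000 × 0.920199) = -6.2089e-05 rad = -12.807″.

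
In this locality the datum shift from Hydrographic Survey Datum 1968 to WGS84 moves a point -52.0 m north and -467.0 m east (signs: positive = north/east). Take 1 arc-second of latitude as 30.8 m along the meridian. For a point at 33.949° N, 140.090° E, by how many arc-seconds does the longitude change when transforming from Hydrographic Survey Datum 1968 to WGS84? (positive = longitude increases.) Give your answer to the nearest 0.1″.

Δλ = -18.3″

At latitude 33.949°, cos φ = 0.829535.
1″ of longitude at this latitude = 30.80 × cos φ = 25.5497 m, so Δλ = -467.0 / 25.5497 = -18.278″.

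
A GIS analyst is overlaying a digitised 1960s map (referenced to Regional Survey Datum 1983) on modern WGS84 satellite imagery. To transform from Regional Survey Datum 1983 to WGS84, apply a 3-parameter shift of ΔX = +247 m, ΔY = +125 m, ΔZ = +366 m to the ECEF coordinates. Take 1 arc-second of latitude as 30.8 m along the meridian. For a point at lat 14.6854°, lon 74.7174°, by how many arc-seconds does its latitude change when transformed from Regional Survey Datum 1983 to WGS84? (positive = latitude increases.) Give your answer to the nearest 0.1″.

sin φ = 0.253511, cos φ = 0.967332, sin λ = 0.964638, cos λ = 0.263580.
North component: ΔN = −sin φ cos λ·ΔX − sin φ sin λ·ΔY + cos φ·ΔZ = −(0.253511)(0.263580)(247) − (0.253511)(0.964638)(125) + (0.967332)(366) = 306.97 m.
1° of latitude spans 3600 × 30.80 = 110880 m, so Δφ = 306.97 / 110880 × 3600 = 9.967″.

Δφ = 10.0″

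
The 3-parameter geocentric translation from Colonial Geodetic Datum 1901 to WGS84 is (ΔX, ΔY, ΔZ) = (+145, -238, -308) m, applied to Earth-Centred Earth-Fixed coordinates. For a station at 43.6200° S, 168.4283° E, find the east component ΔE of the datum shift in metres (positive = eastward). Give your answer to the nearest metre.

ΔE = 204 m

The local east axis at (φ, λ) is (−sin λ, cos λ, 0), so ΔE = −sin(168.4283°)·145 + cos(168.4283°)·(-238) = 204.08 m.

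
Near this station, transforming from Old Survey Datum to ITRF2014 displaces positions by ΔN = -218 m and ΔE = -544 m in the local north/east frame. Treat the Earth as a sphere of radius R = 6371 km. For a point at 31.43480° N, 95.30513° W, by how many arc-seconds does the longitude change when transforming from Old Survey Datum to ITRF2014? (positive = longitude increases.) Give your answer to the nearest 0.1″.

At latitude 31.43480°, cos φ = 0.853234.
One radian of longitude at latitude φ spans R cos φ, so Δλ = ΔE / (R cos φ) = -544.0 / (6371000 × 0.853234) = -1.0007e-04 rad = -20.642″.

Δλ = -20.6″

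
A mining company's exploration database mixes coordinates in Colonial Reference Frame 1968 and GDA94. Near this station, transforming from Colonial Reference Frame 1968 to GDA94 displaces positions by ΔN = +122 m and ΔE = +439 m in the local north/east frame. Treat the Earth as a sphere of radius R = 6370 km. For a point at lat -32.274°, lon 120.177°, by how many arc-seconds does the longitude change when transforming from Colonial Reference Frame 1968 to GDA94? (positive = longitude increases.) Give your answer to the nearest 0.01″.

At latitude -32.274°, cos φ = 0.845504.
One radian of longitude at latitude φ spans R cos φ, so Δλ = ΔE / (R cos φ) = 439.0 / (6370000 × 0.845504) = 8.1510e-05 rad = 16.813″.

Δλ = 16.81″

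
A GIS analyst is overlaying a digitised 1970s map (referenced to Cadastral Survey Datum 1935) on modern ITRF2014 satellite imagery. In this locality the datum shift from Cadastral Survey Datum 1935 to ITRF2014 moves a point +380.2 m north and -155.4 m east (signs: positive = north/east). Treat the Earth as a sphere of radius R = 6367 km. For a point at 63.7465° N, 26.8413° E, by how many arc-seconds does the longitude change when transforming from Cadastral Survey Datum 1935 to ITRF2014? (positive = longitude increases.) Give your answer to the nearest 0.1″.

At latitude 63.7465°, cos φ = 0.442343.
One radian of longitude at latitude φ spans R cos φ, so Δλ = ΔE / (R cos φ) = -155.4 / (6367000 × 0.442343) = -5.5177e-05 rad = -11.381″.

Δλ = -11.4″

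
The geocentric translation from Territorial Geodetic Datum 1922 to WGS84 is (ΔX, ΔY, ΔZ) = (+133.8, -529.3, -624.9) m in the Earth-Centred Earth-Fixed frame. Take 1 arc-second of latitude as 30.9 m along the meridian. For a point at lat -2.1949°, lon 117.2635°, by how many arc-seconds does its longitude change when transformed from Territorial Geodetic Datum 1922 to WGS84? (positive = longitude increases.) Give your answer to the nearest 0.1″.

Δλ = 4.0″

sin φ = -0.038299, cos φ = 0.999266, sin λ = 0.888909, cos λ = -0.458083.
East component: ΔE = −sin λ·ΔX + cos λ·ΔY = −(0.888909)(133.8) + (-0.458083)(-529.3) = 123.53 m.
1° of latitude spans 3600 × 30.90 = 111240 m; at latitude φ, 1° of longitude spans that × cos φ = 111158.4 m, so Δλ = 123.53 / 111158.4 × 3600 = 4.001″.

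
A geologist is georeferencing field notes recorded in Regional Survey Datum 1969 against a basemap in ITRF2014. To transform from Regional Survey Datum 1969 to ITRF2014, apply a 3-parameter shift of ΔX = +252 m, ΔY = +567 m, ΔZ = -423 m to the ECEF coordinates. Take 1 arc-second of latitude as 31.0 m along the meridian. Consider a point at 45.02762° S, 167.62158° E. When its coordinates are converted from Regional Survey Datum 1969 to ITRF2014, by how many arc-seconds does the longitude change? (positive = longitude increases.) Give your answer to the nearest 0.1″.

Δλ = -27.7″

sin φ = -0.707448, cos φ = 0.706766, sin λ = 0.214367, cos λ = -0.976753.
East component: ΔE = −sin λ·ΔX + cos λ·ΔY = −(0.214367)(252) + (-0.976753)(567) = -607.84 m.
1° of latitude spans 3600 × 31.00 = 111600 m; at latitude φ, 1° of longitude spans that × cos φ = 78875.1 m, so Δλ = -607.84 / 78875.1 × 3600 = -27.743″.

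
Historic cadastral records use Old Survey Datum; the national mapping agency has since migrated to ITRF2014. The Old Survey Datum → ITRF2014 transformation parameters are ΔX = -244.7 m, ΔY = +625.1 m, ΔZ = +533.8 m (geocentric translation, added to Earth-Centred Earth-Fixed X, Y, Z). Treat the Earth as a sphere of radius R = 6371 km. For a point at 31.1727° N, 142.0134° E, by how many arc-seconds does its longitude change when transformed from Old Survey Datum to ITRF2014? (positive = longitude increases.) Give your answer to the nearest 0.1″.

sin φ = 0.517619, cos φ = 0.855611, sin λ = 0.615477, cos λ = -0.788155.
East component: ΔE = −sin λ·ΔX + cos λ·ΔY = −(0.615477)(-244.7) + (-0.788155)(625.1) = -342.07 m.
1° of latitude spans πR/180 = 111195 m; at latitude φ, 1° of longitude spans that × cos φ = 95139.6 m, so Δλ = -342.07 / 95139.6 × 3600 = -12.944″.

Δλ = -12.9″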